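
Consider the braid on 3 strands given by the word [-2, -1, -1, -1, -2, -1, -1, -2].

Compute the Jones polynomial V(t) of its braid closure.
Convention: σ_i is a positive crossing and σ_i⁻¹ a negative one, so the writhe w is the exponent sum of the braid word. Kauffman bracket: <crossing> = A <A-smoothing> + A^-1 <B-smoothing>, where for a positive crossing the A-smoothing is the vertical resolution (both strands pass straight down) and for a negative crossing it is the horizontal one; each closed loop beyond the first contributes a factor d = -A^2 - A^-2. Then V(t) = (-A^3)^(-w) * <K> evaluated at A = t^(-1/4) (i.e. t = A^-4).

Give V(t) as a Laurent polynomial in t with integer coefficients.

Braid: s2^-1 s1^-1 s1^-1 s1^-1 s2^-1 s1^-1 s1^-1 s2^-1 on 3 strands, 8 crossings.
Writhe w = (#positive) - (#negative) = 0 - 8 = -8.
Computing the Kauffman bracket via state sum. There are 2^8 = 256 states.
Each crossing splits two ways (0=vertical, 1=horizontal). The state's weight is A^(#A-smoothings - #B-smoothings) * d^(loops - 1).
Tabulate the states by total A-exponent and number of loops L (A-exp: L × count):
  A^8: L=5 ×1
  A^6: L=4 ×7, L=6 ×1
  A^4: L=3 ×19, L=5 ×9
  A^2: L=2 ×24, L=4 ×31, L=6 ×1
  A^0: L=1 ×12, L=3 ×53, L=5 ×5
  A^-2: L=2 ×45, L=4 ×11
  A^-4: L=1 ×15, L=3 ×13
  A^-6: L=2 ×8
  A^-8: L=3 ×1
Each group contributes A^e * Σ count * d^(L-1):
Powers of d = -A^2 - A^-2: d^2 = A^4 + 2 + A^-4; d^3 = -A^6 - 3*A^2 - 3*A^-2 - A^-6; d^4 = A^8 + 4*A^4 + 6 + 4*A^-4 + A^-8; d^5 = -A^10 - 5*A^6 - 10*A^2 - 10*A^-2 - 5*A^-6 - A^-10.
  A^8 * (d^4) = A^16 + 4*A^12 + 6*A^8 + 4*A^4 + 1
  A^6 * (7*d^3 + d^5) = -A^16 - 12*A^12 - 31*A^8 - 31*A^4 - 12 - A^-4
  A^4 * (19*d^2 + 9*d^4) = 9*A^12 + 55*A^8 + 92*A^4 + 55 + 9*A^-4
  A^2 * (24*d + 31*d^3 + d^5) = -A^12 - 36*A^8 - 127*A^4 - 127 - 36*A^-4 - A^-8
  A^0 * (12 + 53*d^2 + 5*d^4) = 5*A^8 + 73*A^4 + 148 + 73*A^-4 + 5*A^-8
  A^-2 * (45*d + 11*d^3) = -11*A^4 - 78 - 78*A^-4 - 11*A^-8
  A^-4 * (15 + 13*d^2) = 13 + 41*A^-4 + 13*A^-8
  A^-6 * (8*d) = -8*A^-4 - 8*A^-8
  A^-8 * (d^2) = A^-4 + 2*A^-8 + A^-12
Summing the groups: <K> = -A^8 + A^-4 + A^-12
Normalise by the writhe: (-A^3)^(-w) = (-A^3)^(8) = A^24, so f(A) = A^24 * <K> = -A^32 + A^20 + A^12.
Substitute A = t^(-1/4), i.e. A^e → t^(-e/4): V(t) = t^-3 + t^-5 - t^-8

Answer: t^-3 + t^-5 - t^-8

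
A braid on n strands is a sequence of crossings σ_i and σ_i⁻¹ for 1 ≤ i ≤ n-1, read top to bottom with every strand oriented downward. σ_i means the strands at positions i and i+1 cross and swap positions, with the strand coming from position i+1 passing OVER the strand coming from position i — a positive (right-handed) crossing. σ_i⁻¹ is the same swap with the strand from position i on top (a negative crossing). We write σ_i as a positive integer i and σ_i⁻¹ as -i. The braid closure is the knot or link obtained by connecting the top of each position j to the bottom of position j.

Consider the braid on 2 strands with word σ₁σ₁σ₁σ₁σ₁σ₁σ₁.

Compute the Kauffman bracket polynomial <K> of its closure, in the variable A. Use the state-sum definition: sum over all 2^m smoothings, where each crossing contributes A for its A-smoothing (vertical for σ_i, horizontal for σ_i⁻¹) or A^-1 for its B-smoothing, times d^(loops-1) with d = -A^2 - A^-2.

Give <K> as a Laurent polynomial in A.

Braid: s1 s1 s1 s1 s1 s1 s1 on 2 strands, 7 crossings.
Writhe w = (#positive) - (#negative) = 7 - 0 = 7.
Enumerate smoothing states for the bracket polynomial. There are 2^7 = 128 states.
For each crossing: s=0 is the vertical smoothing, s=1 horizontal. Crossing k contributes A^(sign_k * (1 - 2*s_k)); loop factor d = -A^2 - A^-2.
Tabulate the states by total A-exponent and number of loops L (A-exp: L × count):
  A^7: L=2 ×1
  A^5: L=1 ×7
  A^3: L=2 ×21
  A^1: L=3 ×35
  A^-1: L=4 ×35
  A^-3: L=5 ×21
  A^-5: L=6 ×7
  A^-7: L=7 ×1
Each group contributes A^e * Σ count * d^(L-1):
Powers of d = -A^2 - A^-2: d^2 = A^4 + 2 + A^-4; d^3 = -A^6 - 3*A^2 - 3*A^-2 - A^-6; d^4 = A^8 + 4*A^4 + 6 + 4*A^-4 + A^-8; d^5 = -A^10 - 5*A^6 - 10*A^2 - 10*A^-2 - 5*A^-6 - A^-10; d^6 = A^12 + 6*A^8 + 15*A^4 + 20 + 15*A^-4 + 6*A^-8 + A^-12.
  A^7 * (d) = -A^9 - A^5
  A^5 * (7) = 7*A^5
  A^3 * (21*d) = -21*A^5 - 21*A
  A^1 * (35*d^2) = 35*A^5 + 70*A + 35*A^-3
  A^-1 * (35*d^3) = -35*A^5 - 105*A - 105*A^-3 - 35*A^-7
  A^-3 * (21*d^4) = 21*A^5 + 84*A + 126*A^-3 + 84*A^-7 + 21*A^-11
  A^-5 * (7*d^5) = -7*A^5 - 35*A - 70*A^-3 - 70*A^-7 - 35*A^-11 - 7*A^-15
  A^-7 * (d^6) = A^5 + 6*A + 15*A^-3 + 20*A^-7 + 15*A^-11 + 6*A^-15 + A^-19
Summing the groups: <K> = -A^9 - A + A^-3 - A^-7 + A^-11 - A^-15 + A^-19

Answer: -A^9 - A + A^-3 - A^-7 + A^-11 - A^-15 + A^-19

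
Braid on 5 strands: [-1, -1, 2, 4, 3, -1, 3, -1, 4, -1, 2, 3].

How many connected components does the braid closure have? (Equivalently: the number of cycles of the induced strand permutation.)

Track the strand permutation on 5 strands, starting from identity.
  step 1: s1^-1 swaps positions 1,2 -> [2 1 3 4 5]
  step 2: s1^-1 swaps positions 1,2 -> [1 2 3 4 5]
  step 3: s2 swaps positions 2,3 -> [1 3 2 4 5]
  step 4: s4 swaps positions 4,5 -> [1 3 2 5 4]
  step 5: s3 swaps positions 3,4 -> [1 3 5 2 4]
  step 6: s1^-1 swaps positions 1,2 -> [3 1 5 2 4]
  step 7: s3 swaps positions 3,4 -> [3 1 2 5 4]
  step 8: s1^-1 swaps positions 1,2 -> [1 3 2 5 4]
  step 9: s4 swaps positions 4,5 -> [1 3 2 4 5]
  step 10: s1^-1 swaps positions 1,2 -> [3 1 2 4 5]
  step 11: s2 swaps positions 2,3 -> [3 2 1 4 5]
  step 12: s3 swaps positions 3,4 -> [3 2 4 1 5]
Final permutation (position -> original strand): [3 2 4 1 5]
Closure components = cycle count of this permutation = 3.

Answer: 3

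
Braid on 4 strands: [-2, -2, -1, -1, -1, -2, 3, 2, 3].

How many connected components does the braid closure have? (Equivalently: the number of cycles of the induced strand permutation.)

Track the strand permutation on 4 strands, starting from identity.
  step 1: s2^-1 swaps positions 2,3 -> [1 3 2 4]
  step 2: s2^-1 swaps positions 2,3 -> [1 2 3 4]
  step 3: s1^-1 swaps positions 1,2 -> [2 1 3 4]
  step 4: s1^-1 swaps positions 1,2 -> [1 2 3 4]
  step 5: s1^-1 swaps positions 1,2 -> [2 1 3 4]
  step 6: s2^-1 swaps positions 2,3 -> [2 3 1 4]
  step 7: s3 swaps positions 3,4 -> [2 3 4 1]
  step 8: s2 swaps positions 2,3 -> [2 4 3 1]
  step 9: s3 swaps positions 3,4 -> [2 4 1 3]
Final permutation (position -> original strand): [2 4 1 3]
Closure components = cycle count of this permutation = 1.

Answer: 1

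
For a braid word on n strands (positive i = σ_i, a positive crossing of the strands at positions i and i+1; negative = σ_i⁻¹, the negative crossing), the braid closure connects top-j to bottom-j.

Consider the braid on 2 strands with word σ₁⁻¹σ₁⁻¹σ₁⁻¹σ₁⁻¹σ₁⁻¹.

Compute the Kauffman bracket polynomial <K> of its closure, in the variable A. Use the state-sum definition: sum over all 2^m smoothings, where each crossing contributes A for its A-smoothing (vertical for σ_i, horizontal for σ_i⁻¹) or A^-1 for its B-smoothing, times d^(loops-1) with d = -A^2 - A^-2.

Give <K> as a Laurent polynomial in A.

Braid: s1^-1 s1^-1 s1^-1 s1^-1 s1^-1 on 2 strands, 5 crossings.
Writhe w = (#positive) - (#negative) = 0 - 5 = -5.
Enumerate smoothing states for the bracket polynomial. There are 2^5 = 32 states.
Each crossing splits two ways (0=vertical, 1=horizontal). The state's weight is A^(#A-smoothings - #B-smoothings) * d^(loops - 1).
  state 00000: A-exp=-5, loops=2, term = A^-5 * d^1
  state 00001: A-exp=-3, loops=1, term = A^-3 * d^0
  state 00010: A-exp=-3, loops=1, term = A^-3 * d^0
  state 00011: A-exp=-1, loops=2, term = A^-1 * d^1
  state 00100: A-exp=-3, loops=1, term = A^-3 * d^0
  state 00101: A-exp=-1, loops=2, term = A^-1 * d^1
  state 00110: A-exp=-1, loops=2, term = A^-1 * d^1
  state 00111: A-exp=+1, loops=3, term = A^1 * d^2
  state 01000: A-exp=-3, loops=1, term = A^-3 * d^0
  state 01001: A-exp=-1, loops=2, term = A^-1 * d^1
  state 01010: A-exp=-1, loops=2, term = A^-1 * d^1
  state 01011: A-exp=+1, loops=3, term = A^1 * d^2
  state 01100: A-exp=-1, loops=2, term = A^-1 * d^1
  state 01101: A-exp=+1, loops=3, term = A^1 * d^2
  state 01110: A-exp=+1, loops=3, term = A^1 * d^2
  state 01111: A-exp=+3, loops=4, term = A^3 * d^3
  state 10000: A-exp=-3, loops=1, term = A^-3 * d^0
  state 10001: A-exp=-1, loops=2, term = A^-1 * d^1
  state 10010: A-exp=-1, loops=2, term = A^-1 * d^1
  state 10011: A-exp=+1, loops=3, term = A^1 * d^2
  state 10100: A-exp=-1, loops=2, term = A^-1 * d^1
  state 10101: A-exp=+1, loops=3, term = A^1 * d^2
  state 10110: A-exp=+1, loops=3, term = A^1 * d^2
  state 10111: A-exp=+3, loops=4, term = A^3 * d^3
  state 11000: A-exp=-1, loops=2, term = A^-1 * d^1
  state 11001: A-exp=+1, loops=3, term = A^1 * d^2
  state 11010: A-exp=+1, loops=3, term = A^1 * d^2
  state 11011: A-exp=+3, loops=4, term = A^3 * d^3
  state 11100: A-exp=+1, loops=3, term = A^1 * d^2
  state 11101: A-exp=+3, loops=4, term = A^3 * d^3
  state 11110: A-exp=+3, loops=4, term = A^3 * d^3
  state 11111: A-exp=+5, loops=5, term = A^5 * d^4
Collect the terms by A-exponent (count of states per loop number):
Powers of d = -A^2 - A^-2: d^2 = A^4 + 2 + A^-4; d^3 = -A^6 - 3*A^2 - 3*A^-2 - A^-6; d^4 = A^8 + 4*A^4 + 6 + 4*A^-4 + A^-8.
  A^5 * (d^4) = A^13 + 4*A^9 + 6*A^5 + 4*A + A^-3
  A^3 * (5*d^3) = -5*A^9 - 15*A^5 - 15*A - 5*A^-3
  A^1 * (10*d^2) = 10*A^5 + 20*A + 10*A^-3
  A^-1 * (10*d) = -10*A - 10*A^-3
  A^-3 * (5) = 5*A^-3
  A^-5 * (d) = -A^-3 - A^-7
Summing the groups: <K> = A^13 - A^9 + A^5 - A - A^-7

Answer: A^13 - A^9 + A^5 - A - A^-7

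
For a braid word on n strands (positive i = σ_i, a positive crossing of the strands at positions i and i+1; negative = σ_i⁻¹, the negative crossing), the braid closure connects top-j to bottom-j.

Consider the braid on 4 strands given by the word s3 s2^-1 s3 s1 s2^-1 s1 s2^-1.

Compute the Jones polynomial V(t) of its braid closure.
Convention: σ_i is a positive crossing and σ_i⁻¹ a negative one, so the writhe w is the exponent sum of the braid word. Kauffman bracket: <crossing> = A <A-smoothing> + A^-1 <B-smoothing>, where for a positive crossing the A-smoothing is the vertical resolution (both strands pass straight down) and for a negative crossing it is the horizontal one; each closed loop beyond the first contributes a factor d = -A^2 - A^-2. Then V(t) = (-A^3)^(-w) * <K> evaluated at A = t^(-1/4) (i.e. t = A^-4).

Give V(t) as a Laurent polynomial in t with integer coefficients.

t^4 - 2*t^3 + 3*t^2 - 4*t + 4 - 3*t^-1 + 3*t^-2 - t^-3

Derivation:
Braid: s3 s2^-1 s3 s1 s2^-1 s1 s2^-1 on 4 strands, 7 crossings.
Writhe w = (#positive) - (#negative) = 4 - 3 = 1.
Computing the Kauffman bracket via state sum. There are 2^7 = 128 states.
Each crossing splits two ways (0=vertical, 1=horizontal). The state's weight is A^(#A-smoothings - #B-smoothings) * d^(loops - 1).
Tabulate the states by total A-exponent and number of loops L (A-exp: L × count):
  A^7: L=5 ×1
  A^5: L=4 ×7
  A^3: L=3 ×21
  A^1: L=2 ×32, L=4 ×3
  A^-1: L=1 ×21, L=3 ×14
  A^-3: L=2 ×19, L=4 ×2
  A^-5: L=3 ×7
  A^-7: L=4 ×1
Each group contributes A^e * Σ count * d^(L-1):
Powers of d = -A^2 - A^-2: d^2 = A^4 + 2 + A^-4; d^3 = -A^6 - 3*A^2 - 3*A^-2 - A^-6; d^4 = A^8 + 4*A^4 + 6 + 4*A^-4 + A^-8.
  A^7 * (d^4) = A^15 + 4*A^11 + 6*A^7 + 4*A^3 + A^-1
  A^5 * (7*d^3) = -7*A^11 - 21*A^7 - 21*A^3 - 7*A^-1
  A^3 * (21*d^2) = 21*A^7 + 42*A^3 + 21*A^-1
  A^1 * (32*d + 3*d^3) = -3*A^7 - 41*A^3 - 41*A^-1 - 3*A^-5
  A^-1 * (21 + 14*d^2) = 14*A^3 + 49*A^-1 + 14*A^-5
  A^-3 * (19*d + 2*d^3) = -2*A^3 - 25*A^-1 - 25*A^-5 - 2*A^-9
  A^-5 * (7*d^2) = 7*A^-1 + 14*A^-5 + 7*A^-9
  A^-7 * (d^3) = -A^-1 - 3*A^-5 - 3*A^-9 - A^-13
Summing the groups: <K> = A^15 - 3*A^11 + 3*A^7 - 4*A^3 + 4*A^-1 - 3*A^-5 + 2*A^-9 - A^-13
Normalise by the writhe: (-A^3)^(-w) = (-A^3)^(-1) = -A^-3, so f(A) = -A^-3 * <K> = -A^12 + 3*A^8 - 3*A^4 + 4 - 4*A^-4 + 3*A^-8 - 2*A^-12 + A^-16.
Substitute A = t^(-1/4), i.e. A^e → t^(-e/4): V(t) = t^4 - 2*t^3 + 3*t^2 - 4*t + 4 - 3*t^-1 + 3*t^-2 - t^-3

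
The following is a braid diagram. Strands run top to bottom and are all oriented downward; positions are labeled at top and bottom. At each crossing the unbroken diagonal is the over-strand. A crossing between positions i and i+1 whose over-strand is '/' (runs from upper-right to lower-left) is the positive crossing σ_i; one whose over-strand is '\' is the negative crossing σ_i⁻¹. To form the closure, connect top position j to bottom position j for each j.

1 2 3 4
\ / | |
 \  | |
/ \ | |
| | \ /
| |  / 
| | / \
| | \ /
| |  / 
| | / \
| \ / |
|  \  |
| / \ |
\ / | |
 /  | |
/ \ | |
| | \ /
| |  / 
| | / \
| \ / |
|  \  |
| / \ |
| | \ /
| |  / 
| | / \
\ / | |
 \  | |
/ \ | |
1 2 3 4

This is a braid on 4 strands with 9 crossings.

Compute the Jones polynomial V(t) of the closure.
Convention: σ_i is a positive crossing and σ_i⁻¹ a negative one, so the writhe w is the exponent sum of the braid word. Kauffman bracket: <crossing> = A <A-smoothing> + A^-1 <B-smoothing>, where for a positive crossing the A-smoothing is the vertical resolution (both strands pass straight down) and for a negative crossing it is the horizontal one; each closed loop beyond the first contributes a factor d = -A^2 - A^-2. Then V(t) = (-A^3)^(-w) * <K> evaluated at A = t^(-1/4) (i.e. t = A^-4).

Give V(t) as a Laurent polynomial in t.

Reading the diagram top to bottom ('/'-over between positions i,i+1 = s_i, '\'-over = s_i^-1): braid word = s1^-1 s3 s3 s2^-1 s1 s3 s2^-1 s3 s1^-1.
Braid: s1^-1 s3 s3 s2^-1 s1 s3 s2^-1 s3 s1^-1 on 4 strands, 9 crossings.
Writhe w = (#positive) - (#negative) = 5 - 4 = 1.
Enumerate smoothing states for the bracket polynomial. There are 2^9 = 512 states.
Each crossing splits two ways (0=vertical, 1=horizontal). The state's weight is A^(#A-smoothings - #B-smoothings) * d^(loops - 1).
Tabulate the states by total A-exponent and number of loops L (A-exp: L × count):
  A^9: L=4 ×1
  A^7: L=3 ×9
  A^5: L=2 ×29, L=4 ×7
  A^3: L=1 ×30, L=3 ×52, L=5 ×2
  A^1: L=2 ×83, L=4 ×43
  A^-1: L=1 ×11, L=3 ×93, L=5 ×22
  A^-3: L=2 ×19, L=4 ×58, L=6 ×7
  A^-5: L=3 ×15, L=5 ×20, L=7 ×1
  A^-7: L=4 ×6, L=6 ×3
  A^-9: L=5 ×1
Each group contributes A^e * Σ count * d^(L-1):
Powers of d = -A^2 - A^-2: d^2 = A^4 + 2 + A^-4; d^3 = -A^6 - 3*A^2 - 3*A^-2 - A^-6; d^4 = A^8 + 4*A^4 + 6 + 4*A^-4 + A^-8; d^5 = -A^10 - 5*A^6 - 10*A^2 - 10*A^-2 - 5*A^-6 - A^-10; d^6 = A^12 + 6*A^8 + 15*A^4 + 20 + 15*A^-4 + 6*A^-8 + A^-12.
  A^9 * (d^3) = -A^15 - 3*A^11 - 3*A^7 - A^3
  A^7 * (9*d^2) = 9*A^11 + 18*A^7 + 9*A^3
  A^5 * (29*d + 7*d^3) = -7*A^11 - 50*A^7 - 50*A^3 - 7*A^-1
  A^3 * (30 + 52*d^2 + 2*d^4) = 2*A^11 + 60*A^7 + 146*A^3 + 60*A^-1 + 2*A^-5
  A^1 * (83*d + 43*d^3) = -43*A^7 - 212*A^3 - 212*A^-1 - 43*A^-5
  A^-1 * (11 + 93*d^2 + 22*d^4) = 22*A^7 + 181*A^3 + 329*A^-1 + 181*A^-5 + 22*A^-9
  A^-3 * (19*d + 58*d^3 + 7*d^5) = -7*A^7 - 93*A^3 - 263*A^-1 - 263*A^-5 - 93*A^-9 - 7*A^-13
  A^-5 * (15*d^2 + 20*d^4 + d^6) = A^7 + 26*A^3 + 110*A^-1 + 170*A^-5 + 110*A^-9 + 26*A^-13 + A^-17
  A^-7 * (6*d^3 + 3*d^5) = -3*A^3 - 21*A^-1 - 48*A^-5 - 48*A^-9 - 21*A^-13 - 3*A^-17
  A^-9 * (d^4) = A^-1 + 4*A^-5 + 6*A^-9 + 4*A^-13 + A^-17
Summing the groups: <K> = -A^15 + A^11 - 2*A^7 + 3*A^3 - 3*A^-1 + 3*A^-5 - 3*A^-9 + 2*A^-13 - A^-17
Normalise by the writhe: (-A^3)^(-w) = (-A^3)^(-1) = -A^-3, so f(A) = -A^-3 * <K> = A^12 - A^8 + 2*A^4 - 3 + 3*A^-4 - 3*A^-8 + 3*A^-12 - 2*A^-16 + A^-20.
Substitute A = t^(-1/4), i.e. A^e → t^(-e/4): V(t) = t^5 - 2*t^4 + 3*t^3 - 3*t^2 + 3*t - 3 + 2*t^-1 - t^-2 + t^-3

Answer: t^5 - 2*t^4 + 3*t^3 - 3*t^2 + 3*t - 3 + 2*t^-1 - t^-2 + t^-3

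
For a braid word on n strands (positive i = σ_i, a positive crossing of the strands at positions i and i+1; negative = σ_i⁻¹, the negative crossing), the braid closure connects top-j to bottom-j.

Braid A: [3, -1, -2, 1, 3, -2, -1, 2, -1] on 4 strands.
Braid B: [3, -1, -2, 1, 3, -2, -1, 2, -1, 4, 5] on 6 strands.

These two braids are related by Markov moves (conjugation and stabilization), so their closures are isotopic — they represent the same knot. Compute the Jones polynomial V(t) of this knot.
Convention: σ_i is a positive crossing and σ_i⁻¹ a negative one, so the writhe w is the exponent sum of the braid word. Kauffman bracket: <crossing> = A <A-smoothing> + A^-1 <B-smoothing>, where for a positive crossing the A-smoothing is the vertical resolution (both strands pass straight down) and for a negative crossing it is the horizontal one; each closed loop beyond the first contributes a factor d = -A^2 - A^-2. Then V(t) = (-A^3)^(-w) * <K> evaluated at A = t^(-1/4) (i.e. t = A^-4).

t^2 - 2*t + 3 - 3*t^-1 + 3*t^-2 - 2*t^-3 + 2*t^-4 - t^-5

Derivation:
Markov-equivalent braids have isotopic closures, hence identical knot invariants. Strip the Markov moves from each word to reach a common short braid β, then compute V(t) once on β.
Braid A: s3 s1^-1 s2^-1 s1 s3 s2^-1 s1^-1 s2 s1^-1 on 4 strands has no conjugating prefix/suffix or stabilization to strip; take β = s3 s1^-1 s2^-1 s1 s3 s2^-1 s1^-1 s2 s1^-1.
Braid B: s3 s1^-1 s2^-1 s1 s3 s2^-1 s1^-1 s2 s1^-1 s4 s5 on 6 strands reduces by inverse Markov moves (closure unchanged at each step):
  Destabilize: the word has the form β·s5 where s5 occurs only as the final letter (β ∈ B_5); drop it and the last strand → 5 strands.
  Destabilize: the word has the form β·s4 where s4 occurs only as the final letter (β ∈ B_4); drop it and the last strand → 4 strands.
Reduced to β = s3 s1^-1 s2^-1 s1 s3 s2^-1 s1^-1 s2 s1^-1 on 4 strands, 9 crossings.
Both give the same β = s3 s1^-1 s2^-1 s1 s3 s2^-1 s1^-1 s2 s1^-1 on 4 strands, so one state sum suffices:
Braid: s3 s1^-1 s2^-1 s1 s3 s2^-1 s1^-1 s2 s1^-1 on 4 strands, 9 crossings.
Writhe w = (#positive) - (#negative) = 4 - 5 = -1.
State-sum expansion of <K>. There are 2^9 = 512 states.
For each crossing: s=0 is the vertical smoothing, s=1 horizontal. Crossing k contributes A^(sign_k * (1 - 2*s_k)); loop factor d = -A^2 - A^-2.
Tabulate the states by total A-exponent and number of loops L (A-exp: L × count):
  A^9: L=5 ×1
  A^7: L=4 ×9
  A^5: L=3 ×32, L=5 ×4
  A^3: L=2 ×53, L=4 ×30, L=6 ×1
  A^1: L=1 ×35, L=3 ×80, L=5 ×11
  A^-1: L=2 ×86, L=4 ×39, L=6 ×1
  A^-3: L=1 ×21, L=3 ×58, L=5 ×5
  A^-5: L=2 ×26, L=4 ×10
  A^-7: L=1 ×3, L=3 ×6
  A^-9: L=2 ×1
Each group contributes A^e * Σ count * d^(L-1):
Powers of d = -A^2 - A^-2: d^2 = A^4 + 2 + A^-4; d^3 = -A^6 - 3*A^2 - 3*A^-2 - A^-6; d^4 = A^8 + 4*A^4 + 6 + 4*A^-4 + A^-8; d^5 = -A^10 - 5*A^6 - 10*A^2 - 10*A^-2 - 5*A^-6 - A^-10.
  A^9 * (d^4) = A^17 + 4*A^13 + 6*A^9 + 4*A^5 + A
  A^7 * (9*d^3) = -9*A^13 - 27*A^9 - 27*A^5 - 9*A
  A^5 * (32*d^2 + 4*d^4) = 4*A^13 + 48*A^9 + 88*A^5 + 48*A + 4*A^-3
  A^3 * (53*d + 30*d^3 + d^5) = -A^13 - 35*A^9 - 153*A^5 - 153*A - 35*A^-3 - A^-7
  A^1 * (35 + 80*d^2 + 11*d^4) = 11*A^9 + 124*A^5 + 261*A + 124*A^-3 + 11*A^-7
  A^-1 * (86*d + 39*d^3 + d^5) = -A^9 - 44*A^5 - 213*A - 213*A^-3 - 44*A^-7 - A^-11
  A^-3 * (21 + 58*d^2 + 5*d^4) = 5*A^5 + 78*A + 167*A^-3 + 78*A^-7 + 5*A^-11
  A^-5 * (26*d + 10*d^3) = -10*A - 56*A^-3 - 56*A^-7 - 10*A^-11
  A^-7 * (3 + 6*d^2) = 6*A^-3 + 15*A^-7 + 6*A^-11
  A^-9 * (d) = -A^-7 - A^-11
Summing the groups: <K> = A^17 - 2*A^13 + 2*A^9 - 3*A^5 + 3*A - 3*A^-3 + 2*A^-7 - A^-11
Normalise by the writhe: (-A^3)^(-w) = (-A^3)^(1) = -A^3, so f(A) = -A^3 * <K> = -A^20 + 2*A^16 - 2*A^12 + 3*A^8 - 3*A^4 + 3 - 2*A^-4 + A^-8.
Substitute A = t^(-1/4), i.e. A^e → t^(-e/4): V(t) = t^2 - 2*t + 3 - 3*t^-1 + 3*t^-2 - 2*t^-3 + 2*t^-4 - t^-5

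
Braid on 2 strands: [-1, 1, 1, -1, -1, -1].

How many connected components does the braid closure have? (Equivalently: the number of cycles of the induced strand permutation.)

2

Derivation:
Track the strand permutation on 2 strands, starting from identity.
  step 1: s1^-1 swaps positions 1,2 -> [2 1]
  step 2: s1 swaps positions 1,2 -> [1 2]
  step 3: s1 swaps positions 1,2 -> [2 1]
  step 4: s1^-1 swaps positions 1,2 -> [1 2]
  step 5: s1^-1 swaps positions 1,2 -> [2 1]
  step 6: s1^-1 swaps positions 1,2 -> [1 2]
Final permutation (position -> original strand): [1 2]
Closure components = cycle count of this permutation = 2.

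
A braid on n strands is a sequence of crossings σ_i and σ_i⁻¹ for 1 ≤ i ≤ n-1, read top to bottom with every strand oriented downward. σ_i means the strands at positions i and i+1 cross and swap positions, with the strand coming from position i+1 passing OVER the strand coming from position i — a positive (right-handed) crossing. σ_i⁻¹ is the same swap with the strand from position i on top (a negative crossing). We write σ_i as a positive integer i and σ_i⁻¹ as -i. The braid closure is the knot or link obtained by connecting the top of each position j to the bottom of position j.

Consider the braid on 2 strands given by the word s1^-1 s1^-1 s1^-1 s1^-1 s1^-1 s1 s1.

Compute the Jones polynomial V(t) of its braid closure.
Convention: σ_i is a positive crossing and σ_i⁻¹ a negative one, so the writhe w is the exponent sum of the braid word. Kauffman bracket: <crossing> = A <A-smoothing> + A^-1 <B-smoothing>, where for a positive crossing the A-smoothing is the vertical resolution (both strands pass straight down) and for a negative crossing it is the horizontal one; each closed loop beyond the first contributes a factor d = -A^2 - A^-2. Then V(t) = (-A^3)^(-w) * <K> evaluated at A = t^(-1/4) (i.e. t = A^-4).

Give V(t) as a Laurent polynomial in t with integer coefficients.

The presented braid s1^-1 s1^-1 s1^-1 s1^-1 s1^-1 s1 s1 on 2 strands reduces by inverse Markov moves (closure unchanged at each step):
  Deconjugate: the word is γ·β·γ⁻¹ with γ = s1^-1 (prefix) and γ⁻¹ = s1 (suffix); strip both.
  Deconjugate: the word is γ·β·γ⁻¹ with γ = s1^-1 (prefix) and γ⁻¹ = s1 (suffix); strip both.
Reduced to β = s1^-1 s1^-1 s1^-1 on 2 strands, 3 crossings.
Compute on β:
Braid: s1^-1 s1^-1 s1^-1 on 2 strands, 3 crossings.
Writhe w = (#positive) - (#negative) = 0 - 3 = -3.
State-sum expansion of <K>. There are 2^3 = 8 states.
For each crossing: s=0 is the vertical smoothing, s=1 horizontal. Crossing k contributes A^(sign_k * (1 - 2*s_k)); loop factor d = -A^2 - A^-2.
  state 000: A-exp=-3, loops=2, term = A^-3 * d^1
  state 001: A-exp=-1, loops=1, term = A^-1 * d^0
  state 010: A-exp=-1, loops=1, term = A^-1 * d^0
  state 011: A-exp=+1, loops=2, term = A^1 * d^1
  state 100: A-exp=-1, loops=1, term = A^-1 * d^0
  state 101: A-exp=+1, loops=2, term = A^1 * d^1
  state 110: A-exp=+1, loops=2, term = A^1 * d^1
  state 111: A-exp=+3, loops=3, term = A^3 * d^2
Collect the terms by A-exponent (count of states per loop number):
Powers of d = -A^2 - A^-2: d^2 = A^4 + 2 + A^-4.
  A^3 * (d^2) = A^7 + 2*A^3 + A^-1
  A^1 * (3*d) = -3*A^3 - 3*A^-1
  A^-1 * (3) = 3*A^-1
  A^-3 * (d) = -A^-1 - A^-5
Summing the groups: <K> = A^7 - A^3 - A^-5
Normalise by the writhe: (-A^3)^(-w) = (-A^3)^(3) = -A^9, so f(A) = -A^9 * <K> = -A^16 + A^12 + A^4.
Substitute A = t^(-1/4), i.e. A^e → t^(-e/4): V(t) = t^-1 + t^-3 - t^-4

Answer: t^-1 + t^-3 - t^-4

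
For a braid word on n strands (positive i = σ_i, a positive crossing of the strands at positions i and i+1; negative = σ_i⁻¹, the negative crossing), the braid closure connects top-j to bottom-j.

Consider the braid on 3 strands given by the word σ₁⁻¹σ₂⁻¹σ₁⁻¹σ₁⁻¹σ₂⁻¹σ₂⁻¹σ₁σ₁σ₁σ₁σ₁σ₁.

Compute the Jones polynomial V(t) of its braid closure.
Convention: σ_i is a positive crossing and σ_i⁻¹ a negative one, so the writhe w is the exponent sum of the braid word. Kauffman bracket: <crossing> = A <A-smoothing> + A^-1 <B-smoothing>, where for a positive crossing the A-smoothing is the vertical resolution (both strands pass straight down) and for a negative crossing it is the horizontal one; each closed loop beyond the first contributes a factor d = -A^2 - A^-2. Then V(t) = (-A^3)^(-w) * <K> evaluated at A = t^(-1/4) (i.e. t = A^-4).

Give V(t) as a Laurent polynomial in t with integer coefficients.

The presented braid s1^-1 s2^-1 s1^-1 s1^-1 s2^-1 s2^-1 s1 s1 s1 s1 s1 s1 on 3 strands reduces by inverse Markov moves (closure unchanged at each step):
  Deconjugate: the word is γ·β·γ⁻¹ with γ = s1^-1 (prefix) and γ⁻¹ = s1 (suffix); strip both.
Reduced to β = s2^-1 s1^-1 s1^-1 s2^-1 s2^-1 s1 s1 s1 s1 s1 on 3 strands, 10 crossings.
Compute on β:
Braid: s2^-1 s1^-1 s1^-1 s2^-1 s2^-1 s1 s1 s1 s1 s1 on 3 strands, 10 crossings.
Writhe w = (#positive) - (#negative) = 5 - 5 = 0.
Enumerate smoothing states for the bracket polynomial. There are 2^10 = 1024 states.
Smooth each crossing (0=||, 1=⌣⌢); contribution A^(Σ sign_k(1-2s_k)) * d^(L-1).
Tabulate the states by total A-exponent and number of loops L (A-exp: L × count):
  A^10: L=4 ×1
  A^8: L=3 ×10
  A^6: L=2 ×29, L=4 ×16
  A^4: L=1 ×26, L=3 ×74, L=5 ×20
  A^2: L=2 ×90, L=4 ×105, L=6 ×15
  A^0: L=1 ×15, L=3 ×141, L=5 ×90, L=7 ×6
  A^-2: L=2 ×35, L=4 ×130, L=6 ×44, L=8 ×1
  A^-4: L=3 ×40, L=5 ×69, L=7 ×11
  A^-6: L=4 ×25, L=6 ×19, L=8 ×1
  A^-8: L=5 ×8, L=7 ×2
  A^-10: L=6 ×1
Each group contributes A^e * Σ count * d^(L-1):
Powers of d = -A^2 - A^-2: d^2 = A^4 + 2 + A^-4; d^3 = -A^6 - 3*A^2 - 3*A^-2 - A^-6; d^4 = A^8 + 4*A^4 + 6 + 4*A^-4 + A^-8; d^5 = -A^10 - 5*A^6 - 10*A^2 - 10*A^-2 - 5*A^-6 - A^-10; d^6 = A^12 + 6*A^8 + 15*A^4 + 20 + 15*A^-4 + 6*A^-8 + A^-12; d^7 = -A^14 - 7*A^10 - 21*A^6 - 35*A^2 - 35*A^-2 - 21*A^-6 - 7*A^-10 - A^-14.
  A^10 * (d^3) = -A^16 - 3*A^12 - 3*A^8 - A^4
  A^8 * (10*d^2) = 10*A^12 + 20*A^8 + 10*A^4
  A^6 * (29*d + 16*d^3) = -16*A^12 - 77*A^8 - 77*A^4 - 16
  A^4 * (26 + 74*d^2 + 20*d^4) = 20*A^12 + 154*A^8 + 294*A^4 + 154 + 20*A^-4
  A^2 * (90*d + 105*d^3 + 15*d^5) = -15*A^12 - 180*A^8 - 555*A^4 - 555 - 180*A^-4 - 15*A^-8
  A^0 * (15 + 141*d^2 + 90*d^4 + 6*d^6) = 6*A^12 + 126*A^8 + 591*A^4 + 957 + 591*A^-4 + 126*A^-8 + 6*A^-12
  A^-2 * (35*d + 130*d^3 + 44*d^5 + d^7) = -A^12 - 51*A^8 - 371*A^4 - 900 - 900*A^-4 - 371*A^-8 - 51*A^-12 - A^-16
  A^-4 * (40*d^2 + 69*d^4 + 11*d^6) = 11*A^8 + 135*A^4 + 481 + 714*A^-4 + 481*A^-8 + 135*A^-12 + 11*A^-16
  A^-6 * (25*d^3 + 19*d^5 + d^7) = -A^8 - 26*A^4 - 141 - 300*A^-4 - 300*A^-8 - 141*A^-12 - 26*A^-16 - A^-20
  A^-8 * (8*d^4 + 2*d^6) = 2*A^4 + 20 + 62*A^-4 + 88*A^-8 + 62*A^-12 + 20*A^-16 + 2*A^-20
  A^-10 * (d^5) = -1 - 5*A^-4 - 10*A^-8 - 10*A^-12 - 5*A^-16 - A^-20
Summing the groups: <K> = -A^16 + A^12 - A^8 + 2*A^4 - 1 + 2*A^-4 - A^-8 + A^-12 - A^-16
Normalise by the writhe: (-A^3)^(-w) = (-A^3)^(0) = 1, so f(A) = 1 * <K> = -A^16 + A^12 - A^8 + 2*A^4 - 1 + 2*A^-4 - A^-8 + A^-12 - A^-16.
Substitute A = t^(-1/4), i.e. A^e → t^(-e/4): V(t) = -t^4 + t^3 - t^2 + 2*t - 1 + 2*t^-1 - t^-2 + t^-3 - t^-4

Answer: -t^4 + t^3 - t^2 + 2*t - 1 + 2*t^-1 - t^-2 + t^-3 - t^-4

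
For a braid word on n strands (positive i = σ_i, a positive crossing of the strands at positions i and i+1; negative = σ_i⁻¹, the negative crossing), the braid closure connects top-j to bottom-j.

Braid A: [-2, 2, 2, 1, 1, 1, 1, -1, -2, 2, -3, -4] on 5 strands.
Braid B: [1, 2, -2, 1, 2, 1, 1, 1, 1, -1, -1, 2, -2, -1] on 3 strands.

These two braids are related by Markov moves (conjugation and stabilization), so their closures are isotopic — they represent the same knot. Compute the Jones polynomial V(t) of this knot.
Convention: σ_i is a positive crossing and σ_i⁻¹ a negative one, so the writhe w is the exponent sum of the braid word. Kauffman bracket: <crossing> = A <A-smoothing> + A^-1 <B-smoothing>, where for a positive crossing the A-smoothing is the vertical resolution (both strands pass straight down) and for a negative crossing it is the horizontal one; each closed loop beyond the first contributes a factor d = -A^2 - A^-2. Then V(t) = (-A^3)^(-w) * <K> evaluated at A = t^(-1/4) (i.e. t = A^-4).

Markov-equivalent braids have isotopic closures, hence identical knot invariants. Strip the Markov moves from each word to reach a common short braid β, then compute V(t) once on β.
Braid A: s2^-1 s2 s2 s1 s1 s1 s1 s1^-1 s2^-1 s2 s3^-1 s4^-1 on 5 strands reduces by inverse Markov moves (closure unchanged at each step):
  Destabilize: the word has the form β·s4^-1 where s4^-1 occurs only as the final letter (β ∈ B_4); drop it and the last strand → 4 strands.
  Destabilize: the word has the form β·s3^-1 where s3^-1 occurs only as the final letter (β ∈ B_3); drop it and the last strand → 3 strands.
  Deconjugate: the word is γ·β·γ⁻¹ with γ = s2^-1 s2 (prefix) and γ⁻¹ = s2^-1 s2 (suffix); strip both.
Reduced to β = s2 s1 s1 s1 s1 s1^-1 on 3 strands, 6 crossings.
Braid B: s1 s2 s2^-1 s1 s2 s1 s1 s1 s1 s1^-1 s1^-1 s2 s2^-1 s1^-1 on 3 strands reduces by inverse Markov moves (closure unchanged at each step):
  Deconjugate: the word is γ·β·γ⁻¹ with γ = s1 s2 (prefix) and γ⁻¹ = s2^-1 s1^-1 (suffix); strip both.
  Deconjugate: the word is γ·β·γ⁻¹ with γ = s2^-1 s1 (prefix) and γ⁻¹ = s1^-1 s2 (suffix); strip both.
Reduced to β = s2 s1 s1 s1 s1 s1^-1 on 3 strands, 6 crossings.
Both give the same β = s2 s1 s1 s1 s1 s1^-1 on 3 strands, so one state sum suffices:
First cancel adjacent σ_i σ_i⁻¹ pairs (Reidemeister II — same braid, same closure): s2 s1 s1 s1 s1 s1^-1 → s2 s1 s1 s1.
Braid: s2 s1 s1 s1 on 3 strands, 4 crossings.
Writhe w = (#positive) - (#negative) = 4 - 0 = 4.
Computing the Kauffman bracket via state sum. There are 2^4 = 16 states.
For each crossing: s=0 is the vertical smoothing, s=1 horizontal. Crossing k contributes A^(sign_k * (1 - 2*s_k)); loop factor d = -A^2 - A^-2.
  state 0000: A-exp=+4, loops=3, term = A^4 * d^2
  state 0001: A-exp=+2, loops=2, term = A^2 * d^1
  state 0010: A-exp=+2, loops=2, term = A^2 * d^1
  state 0011: A-exp=+0, loops=3, term = A^0 * d^2
  state 0100: A-exp=+2, loops=2, term = A^2 * d^1
  state 0101: A-exp=+0, loops=3, term = A^0 * d^2
  state 0110: A-exp=+0, loops=3, term = A^0 * d^2
  state 0111: A-exp=-2, loops=4, term = A^-2 * d^3
  state 1000: A-exp=+2, loops=2, term = A^2 * d^1
  state 1001: A-exp=+0, loops=1, term = A^0 * d^0
  state 1010: A-exp=+0, loops=1, term = A^0 * d^0
  state 1011: A-exp=-2, loops=2, term = A^-2 * d^1
  state 1100: A-exp=+0, loops=1, term = A^0 * d^0
  state 1101: A-exp=-2, loops=2, term = A^-2 * d^1
  state 1110: A-exp=-2, loops=2, term = A^-2 * d^1
  state 1111: A-exp=-4, loops=3, term = A^-4 * d^2
Collect the terms by A-exponent (count of states per loop number):
Powers of d = -A^2 - A^-2: d^2 = A^4 + 2 + A^-4; d^3 = -A^6 - 3*A^2 - 3*A^-2 - A^-6.
  A^4 * (d^2) = A^8 + 2*A^4 + 1
  A^2 * (4*d) = -4*A^4 - 4
  A^0 * (3 + 3*d^2) = 3*A^4 + 9 + 3*A^-4
  A^-2 * (3*d + d^3) = -A^4 - 6 - 6*A^-4 - A^-8
  A^-4 * (d^2) = 1 + 2*A^-4 + A^-8
Summing the groups: <K> = A^8 + 1 - A^-4
Normalise by the writhe: (-A^3)^(-w) = (-A^3)^(-4) = A^-12, so f(A) = A^-12 * <K> = A^-4 + A^-12 - A^-16.
Substitute A = t^(-1/4), i.e. A^e → t^(-e/4): V(t) = -t^4 + t^3 + t

Answer: -t^4 + t^3 + t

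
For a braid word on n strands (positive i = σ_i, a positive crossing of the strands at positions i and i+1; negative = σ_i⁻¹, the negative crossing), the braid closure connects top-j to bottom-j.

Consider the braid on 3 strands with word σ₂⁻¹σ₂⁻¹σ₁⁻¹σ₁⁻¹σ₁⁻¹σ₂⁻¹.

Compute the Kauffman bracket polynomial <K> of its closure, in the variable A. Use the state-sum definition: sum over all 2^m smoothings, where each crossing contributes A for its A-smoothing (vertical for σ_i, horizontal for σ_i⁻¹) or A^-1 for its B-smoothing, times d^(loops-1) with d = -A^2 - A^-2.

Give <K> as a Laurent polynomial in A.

Braid: s2^-1 s2^-1 s1^-1 s1^-1 s1^-1 s2^-1 on 3 strands, 6 crossings.
Writhe w = (#positive) - (#negative) = 0 - 6 = -6.
Computing the Kauffman bracket via state sum. There are 2^6 = 64 states.
Smooth each crossing (0=||, 1=⌣⌢); contribution A^(Σ sign_k(1-2s_k)) * d^(L-1).
Tabulate the states by total A-exponent and number of loops L (A-exp: L × count):
  A^6: L=5 ×1
  A^4: L=4 ×6
  A^2: L=3 ×15
  A^0: L=2 ×18, L=4 ×2
  A^-2: L=1 ×9, L=3 ×6
  A^-4: L=2 ×6
  A^-6: L=3 ×1
Each group contributes A^e * Σ count * d^(L-1):
Powers of d = -A^2 - A^-2: d^2 = A^4 + 2 + A^-4; d^3 = -A^6 - 3*A^2 - 3*A^-2 - A^-6; d^4 = A^8 + 4*A^4 + 6 + 4*A^-4 + A^-8.
  A^6 * (d^4) = A^14 + 4*A^10 + 6*A^6 + 4*A^2 + A^-2
  A^4 * (6*d^3) = -6*A^10 - 18*A^6 - 18*A^2 - 6*A^-2
  A^2 * (15*d^2) = 15*A^6 + 30*A^2 + 15*A^-2
  A^0 * (18*d + 2*d^3) = -2*A^6 - 24*A^2 - 24*A^-2 - 2*A^-6
  A^-2 * (9 + 6*d^2) = 6*A^2 + 21*A^-2 + 6*A^-6
  A^-4 * (6*d) = -6*A^-2 - 6*A^-6
  A^-6 * (d^2) = A^-2 + 2*A^-6 + A^-10
Summing the groups: <K> = A^14 - 2*A^10 + A^6 - 2*A^2 + 2*A^-2 + A^-10

Answer: A^14 - 2*A^10 + A^6 - 2*A^2 + 2*A^-2 + A^-10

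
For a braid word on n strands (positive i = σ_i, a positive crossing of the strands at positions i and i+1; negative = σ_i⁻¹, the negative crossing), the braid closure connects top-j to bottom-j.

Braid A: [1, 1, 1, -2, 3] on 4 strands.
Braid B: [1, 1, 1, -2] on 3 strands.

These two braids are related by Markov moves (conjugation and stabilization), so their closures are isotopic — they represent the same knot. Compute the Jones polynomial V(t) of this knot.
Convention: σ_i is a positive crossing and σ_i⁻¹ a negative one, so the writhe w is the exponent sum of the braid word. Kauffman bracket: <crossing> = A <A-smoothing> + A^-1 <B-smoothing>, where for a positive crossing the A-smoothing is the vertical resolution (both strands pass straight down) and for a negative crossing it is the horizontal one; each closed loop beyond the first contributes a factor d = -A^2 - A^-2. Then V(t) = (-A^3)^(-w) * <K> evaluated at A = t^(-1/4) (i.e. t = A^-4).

-t^4 + t^3 + t

Derivation:
Markov-equivalent braids have isotopic closures, hence identical knot invariants. Strip the Markov moves from each word to reach a common short braid β, then compute V(t) once on β.
Braid A: s1 s1 s1 s2^-1 s3 on 4 strands reduces by inverse Markov moves (closure unchanged at each step):
  Destabilize: the word has the form β·s3 where s3 occurs only as the final letter (β ∈ B_3); drop it and the last strand → 3 strands.
  Destabilize: the word has the form β·s2^-1 where s2^-1 occurs only as the final letter (β ∈ B_2); drop it and the last strand → 2 strands.
Reduced to β = s1 s1 s1 on 2 strands, 3 crossings.
Braid B: s1 s1 s1 s2^-1 on 3 strands reduces by inverse Markov moves (closure unchanged at each step):
  Destabilize: the word has the form β·s2^-1 where s2^-1 occurs only as the final letter (β ∈ B_2); drop it and the last strand → 2 strands.
Reduced to β = s1 s1 s1 on 2 strands, 3 crossings.
Both give the same β = s1 s1 s1 on 2 strands, so one state sum suffices:
Braid: s1 s1 s1 on 2 strands, 3 crossings.
Writhe w = (#positive) - (#negative) = 3 - 0 = 3.
State-sum expansion of <K>. There are 2^3 = 8 states.
Each crossing splits two ways (0=vertical, 1=horizontal). The state's weight is A^(#A-smoothings - #B-smoothings) * d^(loops - 1).
  state 000: A-exp=+3, loops=2, term = A^3 * d^1
  state 001: A-exp=+1, loops=1, term = A^1 * d^0
  state 010: A-exp=+1, loops=1, term = A^1 * d^0
  state 011: A-exp=-1, loops=2, term = A^-1 * d^1
  state 100: A-exp=+1, loops=1, term = A^1 * d^0
  state 101: A-exp=-1, loops=2, term = A^-1 * d^1
  state 110: A-exp=-1, loops=2, term = A^-1 * d^1
  state 111: A-exp=-3, loops=3, term = A^-3 * d^2
Collect the terms by A-exponent (count of states per loop number):
Powers of d = -A^2 - A^-2: d^2 = A^4 + 2 + A^-4.
  A^3 * (d) = -A^5 - A
  A^1 * (3) = 3*A
  A^-1 * (3*d) = -3*A - 3*A^-3
  A^-3 * (d^2) = A + 2*A^-3 + A^-7
Summing the groups: <K> = -A^5 - A^-3 + A^-7
Normalise by the writhe: (-A^3)^(-w) = (-A^3)^(-3) = -A^-9, so f(A) = -A^-9 * <K> = A^-4 + A^-12 - A^-16.
Substitute A = t^(-1/4), i.e. A^e → t^(-e/4): V(t) = -t^4 + t^3 + t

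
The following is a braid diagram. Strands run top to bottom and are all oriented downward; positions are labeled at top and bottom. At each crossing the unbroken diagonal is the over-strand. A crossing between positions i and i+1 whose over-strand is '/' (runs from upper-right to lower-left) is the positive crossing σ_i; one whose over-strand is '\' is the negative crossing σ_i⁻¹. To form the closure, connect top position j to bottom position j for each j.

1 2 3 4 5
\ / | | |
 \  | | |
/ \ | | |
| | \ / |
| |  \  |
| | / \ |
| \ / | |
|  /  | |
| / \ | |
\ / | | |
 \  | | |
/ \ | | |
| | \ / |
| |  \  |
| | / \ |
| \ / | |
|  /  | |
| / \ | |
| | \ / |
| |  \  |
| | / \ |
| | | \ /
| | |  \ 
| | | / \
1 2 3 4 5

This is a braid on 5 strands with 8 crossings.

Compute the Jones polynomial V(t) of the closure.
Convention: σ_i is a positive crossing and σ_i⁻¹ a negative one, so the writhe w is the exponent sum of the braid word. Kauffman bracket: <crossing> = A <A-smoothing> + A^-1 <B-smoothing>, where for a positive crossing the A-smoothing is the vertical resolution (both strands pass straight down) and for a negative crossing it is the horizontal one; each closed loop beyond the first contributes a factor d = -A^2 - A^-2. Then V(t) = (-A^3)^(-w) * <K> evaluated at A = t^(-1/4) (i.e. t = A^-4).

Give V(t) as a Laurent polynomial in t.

t - 2 + 3*t^-1 - 3*t^-2 + 4*t^-3 - 3*t^-4 + 2*t^-5 - t^-6

Derivation:
Reading the diagram top to bottom ('/'-over between positions i,i+1 = s_i, '\'-over = s_i^-1): braid word = s1^-1 s3^-1 s2 s1^-1 s3^-1 s2 s3^-1 s4^-1.
The presented braid s1^-1 s3^-1 s2 s1^-1 s3^-1 s2 s3^-1 s4^-1 on 5 strands reduces by inverse Markov moves (closure unchanged at each step):
  Destabilize: the word has the form β·s4^-1 where s4^-1 occurs only as the final letter (β ∈ B_4); drop it and the last strand → 4 strands.
Reduced to β = s1^-1 s3^-1 s2 s1^-1 s3^-1 s2 s3^-1 on 4 strands, 7 crossings.
Compute on β:
Braid: s1^-1 s3^-1 s2 s1^-1 s3^-1 s2 s3^-1 on 4 strands, 7 crossings.
Writhe w = (#positive) - (#negative) = 2 - 5 = -3.
Enumerate smoothing states for the bracket polynomial. There are 2^7 = 128 states.
For each crossing: s=0 is the vertical smoothing, s=1 horizontal. Crossing k contributes A^(sign_k * (1 - 2*s_k)); loop factor d = -A^2 - A^-2.
Tabulate the states by total A-exponent and number of loops L (A-exp: L × count):
  A^7: L=5 ×1
  A^5: L=4 ×7
  A^3: L=3 ×20, L=5 ×1
  A^1: L=2 ×29, L=4 ×6
  A^-1: L=1 ×19, L=3 ×16
  A^-3: L=2 ×19, L=4 ×2
  A^-5: L=3 ×7
  A^-7: L=4 ×1
Each group contributes A^e * Σ count * d^(L-1):
Powers of d = -A^2 - A^-2: d^2 = A^4 + 2 + A^-4; d^3 = -A^6 - 3*A^2 - 3*A^-2 - A^-6; d^4 = A^8 + 4*A^4 + 6 + 4*A^-4 + A^-8.
  A^7 * (d^4) = A^15 + 4*A^11 + 6*A^7 + 4*A^3 + A^-1
  A^5 * (7*d^3) = -7*A^11 - 21*A^7 - 21*A^3 - 7*A^-1
  A^3 * (20*d^2 + d^4) = A^11 + 24*A^7 + 46*A^3 + 24*A^-1 + A^-5
  A^1 * (29*d + 6*d^3) = -6*A^7 - 47*A^3 - 47*A^-1 - 6*A^-5
  A^-1 * (19 + 16*d^2) = 16*A^3 + 51*A^-1 + 16*A^-5
  A^-3 * (19*d + 2*d^3) = -2*A^3 - 25*A^-1 - 25*A^-5 - 2*A^-9
  A^-5 * (7*d^2) = 7*A^-1 + 14*A^-5 + 7*A^-9
  A^-7 * (d^3) = -A^-1 - 3*A^-5 - 3*A^-9 - A^-13
Summing the groups: <K> = A^15 - 2*A^11 + 3*A^7 - 4*A^3 + 3*A^-1 - 3*A^-5 + 2*A^-9 - A^-13
Normalise by the writhe: (-A^3)^(-w) = (-A^3)^(3) = -A^9, so f(A) = -A^9 * <K> = -A^24 + 2*A^20 - 3*A^16 + 4*A^12 - 3*A^8 + 3*A^4 - 2 + A^-4.
Substitute A = t^(-1/4), i.e. A^e → t^(-e/4): V(t) = t - 2 + 3*t^-1 - 3*t^-2 + 4*t^-3 - 3*t^-4 + 2*t^-5 - t^-6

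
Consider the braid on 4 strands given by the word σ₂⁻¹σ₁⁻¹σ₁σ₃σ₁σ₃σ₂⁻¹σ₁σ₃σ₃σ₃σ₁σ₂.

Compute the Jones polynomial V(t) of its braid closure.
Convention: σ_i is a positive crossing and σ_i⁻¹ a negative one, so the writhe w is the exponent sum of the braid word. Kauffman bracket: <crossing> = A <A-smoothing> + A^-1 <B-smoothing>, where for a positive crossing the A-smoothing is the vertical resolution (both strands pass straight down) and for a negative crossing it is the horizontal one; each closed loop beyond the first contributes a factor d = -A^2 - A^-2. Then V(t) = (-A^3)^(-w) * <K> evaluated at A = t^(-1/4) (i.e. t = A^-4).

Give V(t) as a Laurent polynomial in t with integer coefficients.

t^11 - 2*t^10 + 2*t^9 - 3*t^8 + 2*t^7 - 2*t^6 + 2*t^5 + t^3

Derivation:
The presented braid s2^-1 s1^-1 s1 s3 s1 s3 s2^-1 s1 s3 s3 s3 s1 s2 on 4 strands reduces by inverse Markov moves (closure unchanged at each step):
  Deconjugate: the word is γ·β·γ⁻¹ with γ = s2^-1 s1^-1 (prefix) and γ⁻¹ = s1 s2 (suffix); strip both.
Reduced to β = s1 s3 s1 s3 s2^-1 s1 s3 s3 s3 on 4 strands, 9 crossings.
Compute on β:
Braid: s1 s3 s1 s3 s2^-1 s1 s3 s3 s3 on 4 strands, 9 crossings.
Writhe w = (#positive) - (#negative) = 8 - 1 = 7.
Enumerate smoothing states for the bracket polynomial. There are 2^9 = 512 states.
Smooth each crossing (0=||, 1=⌣⌢); contribution A^(Σ sign_k(1-2s_k)) * d^(L-1).
Tabulate the states by total A-exponent and number of loops L (A-exp: L × count):
  A^9: L=3 ×1
  A^7: L=2 ×8, L=4 ×1
  A^5: L=1 ×15, L=3 ×21
  A^3: L=2 ×60, L=4 ×24
  A^1: L=3 ×110, L=5 ×16
  A^-1: L=4 ×120, L=6 ×6
  A^-3: L=5 ×83, L=7 ×1
  A^-5: L=6 ×36
  A^-7: L=7 ×9
  A^-9: L=8 ×1
Each group contributes A^e * Σ count * d^(L-1):
Powers of d = -A^2 - A^-2: d^2 = A^4 + 2 + A^-4; d^3 = -A^6 - 3*A^2 - 3*A^-2 - A^-6; d^4 = A^8 + 4*A^4 + 6 + 4*A^-4 + A^-8; d^5 = -A^10 - 5*A^6 - 10*A^2 - 10*A^-2 - 5*A^-6 - A^-10; d^6 = A^12 + 6*A^8 + 15*A^4 + 20 + 15*A^-4 + 6*A^-8 + A^-12; d^7 = -A^14 - 7*A^10 - 21*A^6 - 35*A^2 - 35*A^-2 - 21*A^-6 - 7*A^-10 - A^-14.
  A^9 * (d^2) = A^13 + 2*A^9 + A^5
  A^7 * (8*d + d^3) = -A^13 - 11*A^9 - 11*A^5 - A
  A^5 * (15 + 21*d^2) = 21*A^9 + 57*A^5 + 21*A
  A^3 * (60*d + 24*d^3) = -24*A^9 - 132*A^5 - 132*A - 24*A^-3
  A^1 * (110*d^2 + 16*d^4) = 16*A^9 + 174*A^5 + 316*A + 174*A^-3 + 16*A^-7
  A^-1 * (120*d^3 + 6*d^5) = -6*A^9 - 150*A^5 - 420*A - 420*A^-3 - 150*A^-7 - 6*A^-11
  A^-3 * (83*d^4 + d^6) = A^9 + 89*A^5 + 347*A + 518*A^-3 + 347*A^-7 + 89*A^-11 + A^-15
  A^-5 * (36*d^5) = -36*A^5 - 180*A - 360*A^-3 - 360*A^-7 - 180*A^-11 - 36*A^-15
  A^-7 * (9*d^6) = 9*A^5 + 54*A + 135*A^-3 + 180*A^-7 + 135*A^-11 + 54*A^-15 + 9*A^-19
  A^-9 * (d^7) = -A^5 - 7*A - 21*A^-3 - 35*A^-7 - 35*A^-11 - 21*A^-15 - 7*A^-19 - A^-23
Summing the groups: <K> = -A^9 - 2*A + 2*A^-3 - 2*A^-7 + 3*A^-11 - 2*A^-15 + 2*A^-19 - A^-23
Normalise by the writhe: (-A^3)^(-w) = (-A^3)^(-7) = -A^-21, so f(A) = -A^-21 * <K> = A^-12 + 2*A^-20 - 2*A^-24 + 2*A^-28 - 3*A^-32 + 2*A^-36 - 2*A^-40 + A^-44.
Substitute A = t^(-1/4), i.e. A^e → t^(-e/4): V(t) = t^11 - 2*t^10 + 2*t^9 - 3*t^8 + 2*t^7 - 2*t^6 + 2*t^5 + t^3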